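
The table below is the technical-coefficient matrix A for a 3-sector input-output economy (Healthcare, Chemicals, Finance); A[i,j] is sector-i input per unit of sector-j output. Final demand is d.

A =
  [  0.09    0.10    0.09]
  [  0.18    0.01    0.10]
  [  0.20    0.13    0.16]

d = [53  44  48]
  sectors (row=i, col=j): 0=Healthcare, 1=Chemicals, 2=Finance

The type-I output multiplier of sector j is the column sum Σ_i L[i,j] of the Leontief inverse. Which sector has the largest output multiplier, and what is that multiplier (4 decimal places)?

Healthcare (1.7110)

Form M = I − A:
  [  0.91   -0.10   -0.09]
  [ -0.18    0.99   -0.10]
  [ -0.20   -0.13    0.84]
Leontief inverse L = M⁻¹:
  [  1.1564    0.1352    0.1400]
  [  0.2418    1.0544    0.1514]
  [  0.3128    0.1954    1.2472]
Total output x = L · d:
  x_0 = 1.1564·53 + 0.1352·44 + 0.1400·48 = 73.9580
  x_1 = 0.2418·53 + 1.0544·44 + 0.1514·48 = 66.4813
  x_2 = 0.3128·53 + 0.1954·44 + 1.2472·48 = 85.0407
Output multipliers (column sums of L):
  Healthcare: 1.7110
  Chemicals: 1.3850
  Finance: 1.5387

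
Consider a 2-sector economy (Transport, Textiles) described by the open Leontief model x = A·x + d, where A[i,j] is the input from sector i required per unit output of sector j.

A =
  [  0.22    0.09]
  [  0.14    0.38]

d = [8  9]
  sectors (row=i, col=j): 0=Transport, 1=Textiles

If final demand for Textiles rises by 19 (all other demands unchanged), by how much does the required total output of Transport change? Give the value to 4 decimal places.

Form M = I − A:
  [  0.78   -0.09]
  [ -0.14    0.62]
Leontief inverse L = M⁻¹:
  [  1.3163    0.1911]
  [  0.2972    1.6561]
Total output x = L · d:
  x_0 = 1.3163·8 + 0.1911·9 = 12.2505
  x_1 = 0.2972·8 + 1.6561·9 = 17.2824
Δx_0 = L[0,1] · Δd_1 = 0.1911 · 19 = 3.6306

3.6306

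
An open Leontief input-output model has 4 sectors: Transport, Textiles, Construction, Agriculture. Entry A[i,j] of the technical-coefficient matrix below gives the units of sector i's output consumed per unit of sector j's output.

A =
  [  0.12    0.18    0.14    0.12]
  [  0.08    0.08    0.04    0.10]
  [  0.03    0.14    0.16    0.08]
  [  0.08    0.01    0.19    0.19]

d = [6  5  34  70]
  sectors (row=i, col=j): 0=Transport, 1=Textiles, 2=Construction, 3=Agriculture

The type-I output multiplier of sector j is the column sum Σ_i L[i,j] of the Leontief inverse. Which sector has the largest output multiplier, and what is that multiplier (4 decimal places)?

Form M = I − A:
  [  0.88   -0.18   -0.14   -0.12]
  [ -0.08    0.92   -0.04   -0.10]
  [ -0.03   -0.14    0.84   -0.08]
  [ -0.08   -0.01   -0.19    0.81]
Leontief inverse L = M⁻¹:
  [  1.1921    0.2762    0.2654    0.2369]
  [  0.1219    1.1297    0.1122    0.1686]
  [  0.0759    0.2067    1.2492    0.1601]
  [  0.1371    0.0897    0.3206    1.2976]
Total output x = L · d:
  x_0 = 1.1921·6 + 0.2762·5 + 0.2654·34 + 0.2369·70 = 34.1414
  x_1 = 0.1219·6 + 1.1297·5 + 0.1122·34 + 0.1686·70 = 21.9986
  x_2 = 0.0759·6 + 0.2067·5 + 1.2492·34 + 0.1601·70 = 55.1719
  x_3 = 0.1371·6 + 0.0897·5 + 0.3206·34 + 1.2976·70 = 103.0049
Output multipliers (column sums of L):
  Transport: 1.5269
  Textiles: 1.7023
  Construction: 1.9475
  Agriculture: 1.8633

Construction (1.9475)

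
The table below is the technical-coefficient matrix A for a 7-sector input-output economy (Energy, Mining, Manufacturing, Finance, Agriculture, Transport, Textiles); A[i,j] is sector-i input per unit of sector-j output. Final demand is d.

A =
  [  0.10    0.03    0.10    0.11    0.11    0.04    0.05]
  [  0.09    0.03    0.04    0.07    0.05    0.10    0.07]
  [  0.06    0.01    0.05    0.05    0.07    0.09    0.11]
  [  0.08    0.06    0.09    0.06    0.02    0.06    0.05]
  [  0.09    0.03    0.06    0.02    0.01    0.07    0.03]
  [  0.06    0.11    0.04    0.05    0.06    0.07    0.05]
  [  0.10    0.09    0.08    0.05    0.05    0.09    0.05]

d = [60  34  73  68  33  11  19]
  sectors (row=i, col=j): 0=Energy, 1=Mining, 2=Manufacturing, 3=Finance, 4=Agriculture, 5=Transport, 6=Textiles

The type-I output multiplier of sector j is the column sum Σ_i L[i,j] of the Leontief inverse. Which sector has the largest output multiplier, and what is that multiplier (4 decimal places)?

Energy (2.0465)

Form M = I − A:
  [  0.90   -0.03   -0.10   -0.11   -0.11   -0.04   -0.05]
  [ -0.09    0.97   -0.04   -0.07   -0.05   -0.10   -0.07]
  [ -0.06   -0.01    0.95   -0.05   -0.07   -0.09   -0.11]
  [ -0.08   -0.06   -0.09    0.94   -0.02   -0.06   -0.05]
  [ -0.09   -0.03   -0.06   -0.02    0.99   -0.07   -0.03]
  [ -0.06   -0.11   -0.04   -0.05   -0.06    0.93   -0.05]
  [ -0.10   -0.09   -0.08   -0.05   -0.05   -0.09    0.95]
Leontief inverse L = M⁻¹:
  [  1.1800    0.0758    0.1671    0.1675    0.1621    0.1084    0.1067]
  [  0.1578    1.0759    0.0959    0.1203    0.0965    0.1581    0.1164]
  [  0.1262    0.0559    1.1038    0.0962    0.1136    0.1480    0.1550]
  [  0.1429    0.0987    0.1414    1.1082    0.0652    0.1163    0.0977]
  [  0.1369    0.0597    0.0986    0.0573    1.0464    0.1106    0.0649]
  [  0.1262    0.1511    0.0911    0.0982    0.1034    1.1292    0.0962]
  [  0.1765    0.1373    0.1409    0.1078    0.1041    0.1578    1.1056]
Total output x = L · d:
  x_0 = 1.1800·60 + 0.0758·34 + 0.1671·73 + 0.1675·68 + 0.1621·33 + 0.1084·11 + 0.1067·19 = 105.5302
  x_1 = 0.1578·60 + 1.0759·34 + 0.0959·73 + 0.1203·68 + 0.0965·33 + 0.1581·11 + 0.1164·19 = 68.3681
  x_2 = 0.1262·60 + 0.0559·34 + 1.1038·73 + 0.0962·68 + 0.1136·33 + 0.1480·11 + 0.1550·19 = 104.9170
  x_3 = 0.1429·60 + 0.0987·34 + 0.1414·73 + 1.1082·68 + 0.0652·33 + 0.1163·11 + 0.0977·19 = 102.9021
  x_4 = 0.1369·60 + 0.0597·34 + 0.0986·73 + 0.0573·68 + 1.0464·33 + 0.1106·11 + 0.0649·19 = 58.3157
  x_5 = 0.1262·60 + 0.1511·34 + 0.0911·73 + 0.0982·68 + 0.1034·33 + 1.1292·11 + 0.0962·19 = 43.7047
  x_6 = 0.1765·60 + 0.1373·34 + 0.1409·73 + 0.1078·68 + 0.1041·33 + 0.1578·11 + 1.1056·19 = 59.0461
Output multipliers (column sums of L):
  Energy: 2.0465
  Mining: 1.6544
  Manufacturing: 1.8388
  Finance: 1.7556
  Agriculture: 1.6914
  Transport: 1.9283
  Textiles: 1.7425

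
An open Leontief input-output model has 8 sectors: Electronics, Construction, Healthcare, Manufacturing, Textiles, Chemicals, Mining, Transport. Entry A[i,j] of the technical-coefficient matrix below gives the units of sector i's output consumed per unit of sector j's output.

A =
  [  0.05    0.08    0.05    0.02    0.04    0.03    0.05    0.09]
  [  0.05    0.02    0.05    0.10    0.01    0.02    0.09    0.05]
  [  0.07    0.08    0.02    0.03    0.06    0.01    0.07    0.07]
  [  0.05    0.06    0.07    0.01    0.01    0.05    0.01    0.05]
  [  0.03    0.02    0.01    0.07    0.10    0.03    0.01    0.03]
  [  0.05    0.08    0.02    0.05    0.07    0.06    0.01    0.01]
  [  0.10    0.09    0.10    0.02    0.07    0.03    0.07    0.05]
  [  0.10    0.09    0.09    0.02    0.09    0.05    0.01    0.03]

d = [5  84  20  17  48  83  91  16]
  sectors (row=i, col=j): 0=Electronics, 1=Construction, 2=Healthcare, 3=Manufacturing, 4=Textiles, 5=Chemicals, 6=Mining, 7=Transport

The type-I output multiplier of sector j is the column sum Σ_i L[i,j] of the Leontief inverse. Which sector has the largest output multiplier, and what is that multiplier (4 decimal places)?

Construction (1.8476)

Form M = I − A:
  [  0.95   -0.08   -0.05   -0.02   -0.04   -0.03   -0.05   -0.09]
  [ -0.05    0.98   -0.05   -0.10   -0.01   -0.02   -0.09   -0.05]
  [ -0.07   -0.08    0.98   -0.03   -0.06   -0.01   -0.07   -0.07]
  [ -0.05   -0.06   -0.07    0.99   -0.01   -0.05   -0.01   -0.05]
  [ -0.03   -0.02   -0.01   -0.07    0.90   -0.03   -0.01   -0.03]
  [ -0.05   -0.08   -0.02   -0.05   -0.07    0.94   -0.01   -0.01]
  [ -0.10   -0.09   -0.10   -0.02   -0.07   -0.03    0.93   -0.05]
  [ -0.10   -0.09   -0.09   -0.02   -0.09   -0.05   -0.01    0.97]
Leontief inverse L = M⁻¹:
  [  1.0951    0.1243    0.0873    0.0497    0.0792    0.0529    0.0808    0.1240]
  [  0.0940    1.0658    0.0890    0.1216    0.0442    0.0428    0.1180    0.0842]
  [  0.1141    0.1229    1.0584    0.0596    0.0985    0.0326    0.1009    0.1050]
  [  0.0826    0.0940    0.0949    1.0324    0.0380    0.0669    0.0337    0.0762]
  [  0.0555    0.0464    0.0313    0.0904    1.1278    0.0474    0.0240    0.0511]
  [  0.0804    0.1114    0.0450    0.0771    0.0988    1.0795    0.0324    0.0363]
  [  0.1554    0.1462    0.1443    0.0580    0.1194    0.0572    1.1122    0.0970]
  [  0.1448    0.1366    0.1241    0.0562    0.1332    0.0745    0.0447    1.0704]
Total output x = L · d:
  x_0 = 1.0951·5 + 0.1243·84 + 0.0873·20 + 0.0497·17 + 0.0792·48 + 0.0529·83 + 0.0808·91 + 0.1240·16 = 36.0326
  x_1 = 0.0940·5 + 1.0658·84 + 0.0890·20 + 0.1216·17 + 0.0442·48 + 0.0428·83 + 0.1180·91 + 0.0842·16 = 111.6008
  x_2 = 0.1141·5 + 0.1229·84 + 1.0584·20 + 0.0596·17 + 0.0985·48 + 0.0326·83 + 0.1009·91 + 0.1050·16 = 51.3731
  x_3 = 0.0826·5 + 0.0940·84 + 0.0949·20 + 1.0324·17 + 0.0380·48 + 0.0669·83 + 0.0337·91 + 0.0762·16 = 39.4255
  x_4 = 0.0555·5 + 0.0464·84 + 0.0313·20 + 0.0904·17 + 1.1278·48 + 0.0474·83 + 0.0240·91 + 0.0511·16 = 67.4058
  x_5 = 0.0804·5 + 0.1114·84 + 0.0450·20 + 0.0771·17 + 0.0988·48 + 1.0795·83 + 0.0324·91 + 0.0363·16 = 109.8325
  x_6 = 0.1554·5 + 0.1462·84 + 0.1443·20 + 0.0580·17 + 0.1194·48 + 0.0572·83 + 1.1122·91 + 0.0970·16 = 130.1684
  x_7 = 0.1448·5 + 0.1366·84 + 0.1241·20 + 0.0562·17 + 0.1332·48 + 0.0745·83 + 0.0447·91 + 1.0704·16 = 49.4013
Output multipliers (column sums of L):
  Electronics: 1.8219
  Construction: 1.8476
  Healthcare: 1.6742
  Manufacturing: 1.5451
  Textiles: 1.7392
  Chemicals: 1.4536
  Mining: 1.5467
  Transport: 1.6442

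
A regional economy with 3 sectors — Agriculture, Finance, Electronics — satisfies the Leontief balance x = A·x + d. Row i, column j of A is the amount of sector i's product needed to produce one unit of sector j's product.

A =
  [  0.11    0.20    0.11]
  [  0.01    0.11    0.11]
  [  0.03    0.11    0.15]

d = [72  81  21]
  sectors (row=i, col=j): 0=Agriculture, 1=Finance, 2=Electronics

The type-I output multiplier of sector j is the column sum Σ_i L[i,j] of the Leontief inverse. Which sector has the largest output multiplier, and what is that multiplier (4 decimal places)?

Form M = I − A:
  [  0.89   -0.20   -0.11]
  [ -0.01    0.89   -0.11]
  [ -0.03   -0.11    0.85]
Leontief inverse L = M⁻¹:
  [  1.1329    0.2771    0.1825]
  [  0.0180    1.1463    0.1507]
  [  0.0423    0.1581    1.2024]
Total output x = L · d:
  x_0 = 1.1329·72 + 0.2771·81 + 0.1825·21 = 107.8451
  x_1 = 0.0180·72 + 1.1463·81 + 0.1507·21 = 97.3033
  x_2 = 0.0423·72 + 0.1581·81 + 1.2024·21 = 41.1044
Output multipliers (column sums of L):
  Agriculture: 1.1931
  Finance: 1.5815
  Electronics: 1.5355

Finance (1.5815)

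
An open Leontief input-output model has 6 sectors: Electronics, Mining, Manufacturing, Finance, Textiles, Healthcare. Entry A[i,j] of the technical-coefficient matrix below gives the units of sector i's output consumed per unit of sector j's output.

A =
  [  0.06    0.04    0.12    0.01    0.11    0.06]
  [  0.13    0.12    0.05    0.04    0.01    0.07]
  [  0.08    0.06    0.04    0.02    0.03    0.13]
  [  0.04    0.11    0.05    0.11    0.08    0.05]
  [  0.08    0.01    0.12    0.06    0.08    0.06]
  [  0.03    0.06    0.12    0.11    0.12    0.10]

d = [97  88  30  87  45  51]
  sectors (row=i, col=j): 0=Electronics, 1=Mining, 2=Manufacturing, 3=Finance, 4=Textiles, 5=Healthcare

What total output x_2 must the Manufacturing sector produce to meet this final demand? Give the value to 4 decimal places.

Form M = I − A:
  [  0.94   -0.04   -0.12   -0.01   -0.11   -0.06]
  [ -0.13    0.88   -0.05   -0.04   -0.01   -0.07]
  [ -0.08   -0.06    0.96   -0.02   -0.03   -0.13]
  [ -0.04   -0.11   -0.05    0.89   -0.08   -0.05]
  [ -0.08   -0.01   -0.12   -0.06    0.92   -0.06]
  [ -0.03   -0.06   -0.12   -0.11   -0.12    0.90]
Leontief inverse L = M⁻¹:
  [  1.1092    0.0783    0.1798    0.0455    0.1588    0.1191]
  [  0.1841    1.1714    0.1118    0.0772    0.0618    0.1279]
  [  0.1227    0.1012    1.0983    0.0587    0.0806    0.1833]
  [  0.0962    0.1654    0.1109    1.1569    0.1316    0.1083]
  [  0.1269    0.0514    0.1802    0.0989    1.1328    0.1195]
  [  0.0943    0.1213    0.1975    0.1691    0.1873    1.1772]
Total output x = L · d:
  x_0 = 1.1092·97 + 0.0783·88 + 0.1798·30 + 0.0455·87 + 0.1588·45 + 0.1191·51 = 137.0562
  x_1 = 0.1841·97 + 1.1714·88 + 0.1118·30 + 0.0772·87 + 0.0618·45 + 0.1279·51 = 140.3242
  x_2 = 0.1227·97 + 0.1012·88 + 1.0983·30 + 0.0587·87 + 0.0806·45 + 0.1833·51 = 71.8407
  x_3 = 0.0962·97 + 0.1654·88 + 0.1109·30 + 1.1569·87 + 0.1316·45 + 0.1083·51 = 139.3136
  x_4 = 0.1269·97 + 0.0514·88 + 0.1802·30 + 0.0989·87 + 1.1328·45 + 0.1195·51 = 87.9158
  x_5 = 0.0943·97 + 0.1213·88 + 0.1975·30 + 0.1691·87 + 0.1873·45 + 1.1772·51 = 108.9182

71.8407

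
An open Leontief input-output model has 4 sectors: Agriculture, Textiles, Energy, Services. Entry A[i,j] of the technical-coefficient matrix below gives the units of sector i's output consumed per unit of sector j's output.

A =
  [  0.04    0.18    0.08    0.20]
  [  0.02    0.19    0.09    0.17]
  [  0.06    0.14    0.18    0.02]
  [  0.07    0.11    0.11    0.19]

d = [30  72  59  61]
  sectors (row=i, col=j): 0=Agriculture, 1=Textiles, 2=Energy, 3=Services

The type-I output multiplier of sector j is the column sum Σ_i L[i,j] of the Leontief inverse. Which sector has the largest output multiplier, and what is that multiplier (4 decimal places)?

Textiles (2.1374)

Form M = I − A:
  [  0.96   -0.18   -0.08   -0.20]
  [ -0.02    0.81   -0.09   -0.17]
  [ -0.06   -0.14    0.82   -0.02]
  [ -0.07   -0.11   -0.11    0.81]
Leontief inverse L = M⁻¹:
  [  1.0847    0.3194    0.1864    0.3395]
  [  0.0611    1.3215    0.1909    0.2972]
  [  0.0926    0.2549    1.2710    0.1077]
  [  0.1146    0.2417    0.2146    1.3189]
Total output x = L · d:
  x_0 = 1.0847·30 + 0.3194·72 + 0.1864·59 + 0.3395·61 = 87.2423
  x_1 = 0.0611·30 + 1.3215·72 + 0.1909·59 + 0.2972·61 = 126.3694
  x_2 = 0.0926·30 + 0.2549·72 + 1.2710·59 + 0.1077·61 = 102.6895
  x_3 = 0.1146·30 + 0.2417·72 + 0.2146·59 + 1.3189·61 = 113.9549
Output multipliers (column sums of L):
  Agriculture: 1.3531
  Textiles: 2.1374
  Energy: 1.8629
  Services: 2.0633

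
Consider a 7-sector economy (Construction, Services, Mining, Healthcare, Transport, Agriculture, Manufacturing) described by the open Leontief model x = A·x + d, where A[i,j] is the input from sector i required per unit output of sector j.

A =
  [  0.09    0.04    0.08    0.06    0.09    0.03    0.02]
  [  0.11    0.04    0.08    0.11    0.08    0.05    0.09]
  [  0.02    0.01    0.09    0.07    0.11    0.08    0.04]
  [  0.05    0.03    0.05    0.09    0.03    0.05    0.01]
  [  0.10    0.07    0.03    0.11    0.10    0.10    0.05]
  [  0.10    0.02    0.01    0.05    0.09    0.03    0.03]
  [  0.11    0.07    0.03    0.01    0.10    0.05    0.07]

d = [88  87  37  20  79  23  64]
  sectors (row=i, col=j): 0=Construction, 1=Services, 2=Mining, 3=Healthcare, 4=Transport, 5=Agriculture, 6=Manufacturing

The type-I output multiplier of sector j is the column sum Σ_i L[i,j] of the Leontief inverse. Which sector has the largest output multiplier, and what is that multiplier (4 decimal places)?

Form M = I − A:
  [  0.91   -0.04   -0.08   -0.06   -0.09   -0.03   -0.02]
  [ -0.11    0.96   -0.08   -0.11   -0.08   -0.05   -0.09]
  [ -0.02   -0.01    0.91   -0.07   -0.11   -0.08   -0.04]
  [ -0.05   -0.03   -0.05    0.91   -0.03   -0.05   -0.01]
  [ -0.10   -0.07   -0.03   -0.11    0.90   -0.10   -0.05]
  [ -0.10   -0.02   -0.01   -0.05   -0.09    0.97   -0.03]
  [ -0.11   -0.07   -0.03   -0.01   -0.10   -0.05    0.93]
Leontief inverse L = M⁻¹:
  [  1.1468    0.0688    0.1207    0.1161    0.1521    0.0731    0.0483]
  [  0.1881    1.0798    0.1321    0.1798    0.1617    0.1049    0.1282]
  [  0.0774    0.0391    1.1253    0.1249    0.1730    0.1250    0.0685]
  [  0.0897    0.0488    0.0784    1.1301    0.0716    0.0789    0.0286]
  [  0.1823    0.1098    0.0793    0.1834    1.1801    0.1535    0.0883]
  [  0.1500    0.0457    0.0404    0.0944    0.1393    1.0632    0.0522]
  [  0.1809    0.1055    0.0721    0.0683    0.1709    0.0951    1.1055]
Total output x = L · d:
  x_0 = 1.1468·88 + 0.0688·87 + 0.1207·37 + 0.1161·20 + 0.1521·79 + 0.0731·23 + 0.0483·64 = 130.4842
  x_1 = 0.1881·88 + 1.0798·87 + 0.1321·37 + 0.1798·20 + 0.1617·79 + 0.1049·23 + 0.1282·64 = 142.3718
  x_2 = 0.0774·88 + 0.0391·87 + 1.1253·37 + 0.1249·20 + 0.1730·79 + 0.1250·23 + 0.0685·64 = 75.2728
  x_3 = 0.0897·88 + 0.0488·87 + 0.0784·37 + 1.1301·20 + 0.0716·79 + 0.0789·23 + 0.0286·64 = 46.9461
  x_4 = 0.1823·88 + 0.1098·87 + 0.0793·37 + 0.1834·20 + 1.1801·79 + 0.1535·23 + 0.0883·64 = 134.6121
  x_5 = 0.1500·88 + 0.0457·87 + 0.0404·37 + 0.0944·20 + 0.1393·79 + 1.0632·23 + 0.0522·64 = 59.3587
  x_6 = 0.1809·88 + 0.1055·87 + 0.0721·37 + 0.0683·20 + 0.1709·79 + 0.0951·23 + 1.1055·64 = 115.5657
Output multipliers (column sums of L):
  Construction: 2.0153
  Services: 1.4976
  Mining: 1.6482
  Healthcare: 1.8970
  Transport: 2.0487
  Agriculture: 1.6937
  Manufacturing: 1.5196

Transport (2.0487)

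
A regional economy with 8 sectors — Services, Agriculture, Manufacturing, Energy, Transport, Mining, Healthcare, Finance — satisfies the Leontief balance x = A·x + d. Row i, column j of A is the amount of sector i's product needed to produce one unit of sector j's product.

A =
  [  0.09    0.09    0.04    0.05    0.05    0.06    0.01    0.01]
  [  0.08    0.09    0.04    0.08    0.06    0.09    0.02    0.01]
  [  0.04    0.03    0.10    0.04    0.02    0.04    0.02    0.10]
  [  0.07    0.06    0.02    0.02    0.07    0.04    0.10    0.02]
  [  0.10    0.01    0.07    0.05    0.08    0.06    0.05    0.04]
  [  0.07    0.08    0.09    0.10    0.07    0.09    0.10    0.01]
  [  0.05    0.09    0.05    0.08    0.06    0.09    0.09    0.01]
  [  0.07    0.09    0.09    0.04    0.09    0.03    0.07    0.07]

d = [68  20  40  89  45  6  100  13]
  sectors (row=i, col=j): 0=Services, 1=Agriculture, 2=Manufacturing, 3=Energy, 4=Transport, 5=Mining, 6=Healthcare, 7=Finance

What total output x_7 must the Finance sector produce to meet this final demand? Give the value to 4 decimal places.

Form M = I − A:
  [  0.91   -0.09   -0.04   -0.05   -0.05   -0.06   -0.01   -0.01]
  [ -0.08    0.91   -0.04   -0.08   -0.06   -0.09   -0.02   -0.01]
  [ -0.04   -0.03    0.90   -0.04   -0.02   -0.04   -0.02   -0.10]
  [ -0.07   -0.06   -0.02    0.98   -0.07   -0.04   -0.10   -0.02]
  [ -0.10   -0.01   -0.07   -0.05    0.92   -0.06   -0.05   -0.04]
  [ -0.07   -0.08   -0.09   -0.10   -0.07    0.91   -0.10   -0.01]
  [ -0.05   -0.09   -0.05   -0.08   -0.06   -0.09    0.91   -0.01]
  [ -0.07   -0.09   -0.09   -0.04   -0.09   -0.03   -0.07    0.93]
Leontief inverse L = M⁻¹:
  [  1.1460    0.1407    0.0833    0.0945    0.0949    0.1092    0.0475    0.0306]
  [  0.1457    1.1495    0.0915    0.1330    0.1141    0.1486    0.0687    0.0339]
  [  0.0904    0.0789    1.1501    0.0799    0.0641    0.0823    0.0595    0.1315]
  [  0.1256    0.1123    0.0645    1.0672    0.1170    0.0922    0.1422    0.0400]
  [  0.1625    0.0655    0.1240    0.0987    1.1319    0.1135    0.0968    0.0689]
  [  0.1510    0.1561    0.1584    0.1683    0.1385    1.1657    0.1662    0.0442]
  [  0.1206    0.1571    0.1080    0.1408    0.1203    0.1571    1.1482    0.0368]
  [  0.1442    0.1575    0.1544    0.0992    0.1525    0.0949    0.1232    1.1062]
Total output x = L · d:
  x_0 = 1.1460·68 + 0.1407·20 + 0.0833·40 + 0.0945·89 + 0.0949·45 + 0.1092·6 + 0.0475·100 + 0.0306·13 = 102.5467
  x_1 = 0.1457·68 + 1.1495·20 + 0.0915·40 + 0.1330·89 + 0.1141·45 + 0.1486·6 + 0.0687·100 + 0.0339·13 = 61.7238
  x_2 = 0.0904·68 + 0.0789·20 + 1.1501·40 + 0.0799·89 + 0.0641·45 + 0.0823·6 + 0.0595·100 + 0.1315·13 = 71.8751
  x_3 = 0.1256·68 + 0.1123·20 + 0.0645·40 + 1.0672·89 + 0.1170·45 + 0.0922·6 + 0.1422·100 + 0.0400·13 = 128.9107
  x_4 = 0.1625·68 + 0.0655·20 + 0.1240·40 + 0.0987·89 + 1.1319·45 + 0.1135·6 + 0.0968·100 + 0.0689·13 = 88.2965
  x_5 = 0.1510·68 + 0.1561·20 + 0.1584·40 + 0.1683·89 + 0.1385·45 + 1.1657·6 + 0.1662·100 + 0.0442·13 = 65.1245
  x_6 = 0.1206·68 + 0.1571·20 + 0.1080·40 + 0.1408·89 + 0.1203·45 + 0.1571·6 + 1.1482·100 + 0.0368·13 = 149.8561
  x_7 = 0.1442·68 + 0.1575·20 + 0.1544·40 + 0.0992·89 + 0.1525·45 + 0.0949·6 + 0.1232·100 + 1.1062·13 = 62.0956

62.0956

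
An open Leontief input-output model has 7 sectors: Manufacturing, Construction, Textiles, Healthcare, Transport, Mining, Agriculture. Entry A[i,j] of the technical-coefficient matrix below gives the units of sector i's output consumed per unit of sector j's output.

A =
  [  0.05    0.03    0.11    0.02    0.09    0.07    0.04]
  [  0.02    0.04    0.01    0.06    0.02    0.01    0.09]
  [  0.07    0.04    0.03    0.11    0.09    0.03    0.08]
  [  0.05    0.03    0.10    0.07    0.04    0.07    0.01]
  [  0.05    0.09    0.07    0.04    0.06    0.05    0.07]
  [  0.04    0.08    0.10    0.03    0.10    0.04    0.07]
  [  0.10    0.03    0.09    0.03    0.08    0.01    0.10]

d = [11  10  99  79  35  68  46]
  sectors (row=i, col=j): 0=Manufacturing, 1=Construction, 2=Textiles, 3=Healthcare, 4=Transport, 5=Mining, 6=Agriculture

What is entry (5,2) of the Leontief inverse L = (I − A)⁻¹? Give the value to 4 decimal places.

L[5,2] = 0.1508

Form M = I − A:
  [  0.95   -0.03   -0.11   -0.02   -0.09   -0.07   -0.04]
  [ -0.02    0.96   -0.01   -0.06   -0.02   -0.01   -0.09]
  [ -0.07   -0.04    0.97   -0.11   -0.09   -0.03   -0.08]
  [ -0.05   -0.03   -0.10    0.93   -0.04   -0.07   -0.01]
  [ -0.05   -0.09   -0.07   -0.04    0.94   -0.05   -0.07]
  [ -0.04   -0.08   -0.10   -0.03   -0.10    0.96   -0.07]
  [ -0.10   -0.03   -0.09   -0.03   -0.08   -0.01    0.90]
Leontief inverse L = M⁻¹:
  [  1.0897    0.0667    0.1588    0.0586    0.1414    0.0977    0.0885]
  [  0.0455    1.0575    0.0413    0.0807    0.0470    0.0252    0.1180]
  [  0.1129    0.0758    1.0881    0.1482    0.1403    0.0625    0.1267]
  [  0.0839    0.0608    0.1449    1.1065    0.0848    0.0969    0.0491]
  [  0.0896    0.1241    0.1184    0.0779    1.1080    0.0762    0.1199]
  [  0.0835    0.1183    0.1508    0.0723    0.1523    1.0682    0.1247]
  [  0.1456    0.0646    0.1449    0.0686    0.1343    0.0398    1.1512]
Total output x = L · d:
  x_0 = 1.0897·11 + 0.0667·10 + 0.1588·99 + 0.0586·79 + 0.1414·35 + 0.0977·68 + 0.0885·46 = 48.6593
  x_1 = 0.0455·11 + 1.0575·10 + 0.0413·99 + 0.0807·79 + 0.0470·35 + 0.0252·68 + 0.1180·46 = 30.3262
  x_2 = 0.1129·11 + 0.0758·10 + 1.0881·99 + 0.1482·79 + 0.1403·35 + 0.0625·68 + 0.1267·46 = 136.4183
  x_3 = 0.0839·11 + 0.0608·10 + 0.1449·99 + 1.1065·79 + 0.0848·35 + 0.0969·68 + 0.0491·46 = 115.0999
  x_4 = 0.0896·11 + 0.1241·10 + 0.1184·99 + 0.0779·79 + 1.1080·35 + 0.0762·68 + 0.1199·46 = 69.5790
  x_5 = 0.0835·11 + 0.1183·10 + 0.1508·99 + 0.0723·79 + 0.1523·35 + 1.0682·68 + 0.1247·46 = 106.4494
  x_6 = 0.1456·11 + 0.0646·10 + 0.1449·99 + 0.0686·79 + 0.1343·35 + 0.0398·68 + 1.1512·46 = 82.3746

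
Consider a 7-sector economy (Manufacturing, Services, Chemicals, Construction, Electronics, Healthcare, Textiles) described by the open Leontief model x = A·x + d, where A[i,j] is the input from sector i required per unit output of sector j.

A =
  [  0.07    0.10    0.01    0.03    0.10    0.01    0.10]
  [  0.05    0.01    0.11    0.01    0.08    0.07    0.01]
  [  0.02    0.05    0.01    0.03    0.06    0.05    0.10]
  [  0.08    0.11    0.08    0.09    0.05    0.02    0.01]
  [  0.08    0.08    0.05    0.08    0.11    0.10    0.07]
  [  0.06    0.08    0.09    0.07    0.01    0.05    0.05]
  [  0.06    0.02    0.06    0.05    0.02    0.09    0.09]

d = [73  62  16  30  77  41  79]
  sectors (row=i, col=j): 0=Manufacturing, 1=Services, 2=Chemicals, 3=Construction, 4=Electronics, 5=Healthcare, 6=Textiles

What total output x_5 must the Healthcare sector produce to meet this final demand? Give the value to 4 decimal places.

75.4312

Form M = I − A:
  [  0.93   -0.10   -0.01   -0.03   -0.10   -0.01   -0.10]
  [ -0.05    0.99   -0.11   -0.01   -0.08   -0.07   -0.01]
  [ -0.02   -0.05    0.99   -0.03   -0.06   -0.05   -0.10]
  [ -0.08   -0.11   -0.08    0.91   -0.05   -0.02   -0.01]
  [ -0.08   -0.08   -0.05   -0.08    0.89   -0.10   -0.07]
  [ -0.06   -0.08   -0.09   -0.07   -0.01    0.95   -0.05]
  [ -0.06   -0.02   -0.06   -0.05   -0.02   -0.09    0.91]
Leontief inverse L = M⁻¹:
  [  1.1155    0.1422    0.0538    0.0655    0.1493    0.0559    0.1453]
  [  0.0829    1.0488    0.1390    0.0399    0.1175    0.1035    0.0511]
  [  0.0539    0.0817    1.0450    0.0590    0.0911    0.0851    0.1340]
  [  0.1238    0.1577    0.1233    1.1251    0.1014    0.0587    0.0523]
  [  0.1407    0.1443    0.1093    0.1320    1.1718    0.1562    0.1292]
  [  0.0983    0.1214    0.1295    0.1018    0.0507    1.0855    0.0910]
  [  0.0985    0.0617    0.0975    0.0839    0.0548    0.1256    1.1332]
Total output x = L · d:
  x_0 = 1.1155·73 + 0.1422·62 + 0.0538·16 + 0.0655·30 + 0.1493·77 + 0.0559·41 + 0.1453·79 = 118.3498
  x_1 = 0.0829·73 + 1.0488·62 + 0.1390·16 + 0.0399·30 + 0.1175·77 + 0.1035·41 + 0.0511·79 = 91.8311
  x_2 = 0.0539·73 + 0.0817·62 + 1.0450·16 + 0.0590·30 + 0.0911·77 + 0.0851·41 + 0.1340·79 = 48.5871
  x_3 = 0.1238·73 + 0.1577·62 + 0.1233·16 + 1.1251·30 + 0.1014·77 + 0.0587·41 + 0.0523·79 = 68.8938
  x_4 = 0.1407·73 + 0.1443·62 + 0.1093·16 + 0.1320·30 + 1.1718·77 + 0.1562·41 + 0.1292·79 = 131.7720
  x_5 = 0.0983·73 + 0.1214·62 + 0.1295·16 + 0.1018·30 + 0.0507·77 + 1.0855·41 + 0.0910·79 = 75.4312
  x_6 = 0.0985·73 + 0.0617·62 + 0.0975·16 + 0.0839·30 + 0.0548·77 + 0.1256·41 + 1.1332·79 = 113.9800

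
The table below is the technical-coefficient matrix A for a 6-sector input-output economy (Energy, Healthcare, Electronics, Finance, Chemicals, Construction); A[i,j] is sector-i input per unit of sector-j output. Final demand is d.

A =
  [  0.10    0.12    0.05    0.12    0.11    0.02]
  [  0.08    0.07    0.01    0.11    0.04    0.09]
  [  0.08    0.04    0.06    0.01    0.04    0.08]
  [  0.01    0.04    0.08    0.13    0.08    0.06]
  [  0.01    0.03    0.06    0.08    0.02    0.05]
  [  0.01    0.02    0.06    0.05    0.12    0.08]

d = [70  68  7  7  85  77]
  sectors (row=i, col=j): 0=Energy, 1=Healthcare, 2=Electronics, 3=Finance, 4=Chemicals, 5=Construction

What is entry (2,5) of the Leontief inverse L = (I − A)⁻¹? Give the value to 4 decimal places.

L[2,5] = 0.1107

Form M = I − A:
  [  0.90   -0.12   -0.05   -0.12   -0.11   -0.02]
  [ -0.08    0.93   -0.01   -0.11   -0.04   -0.09]
  [ -0.08   -0.04    0.94   -0.01   -0.04   -0.08]
  [ -0.01   -0.04   -0.08    0.87   -0.08   -0.06]
  [ -0.01   -0.03   -0.06   -0.08    0.98   -0.05]
  [ -0.01   -0.02   -0.06   -0.05   -0.12    0.92]
Leontief inverse L = M⁻¹:
  [  1.1391    0.1664    0.0942    0.1983    0.1634    0.0710]
  [  0.1065    1.1040    0.0459    0.1705    0.0888    0.1302]
  [  0.1052    0.0672    1.0862    0.0489    0.0764    0.1107]
  [  0.0318    0.0659    0.1169    1.1803    0.1197    0.1008]
  [  0.0253    0.0470    0.0830    0.1111    1.0470    0.0765]
  [  0.0266    0.0399    0.0900    0.0877    0.1518    1.1132]
Total output x = L · d:
  x_0 = 1.1391·70 + 0.1664·68 + 0.0942·7 + 0.1983·7 + 0.1634·85 + 0.0710·77 = 112.4535
  x_1 = 0.1065·70 + 1.1040·68 + 0.0459·7 + 0.1705·7 + 0.0888·85 + 0.1302·77 = 101.6163
  x_2 = 0.1052·70 + 0.0672·68 + 1.0862·7 + 0.0489·7 + 0.0764·85 + 0.1107·77 = 34.8954
  x_3 = 0.0318·70 + 0.0659·68 + 0.1169·7 + 1.1803·7 + 0.1197·85 + 0.1008·77 = 33.7287
  x_4 = 0.0253·70 + 0.0470·68 + 0.0830·7 + 0.1111·7 + 1.0470·85 + 0.0765·77 = 101.2111
  x_5 = 0.0266·70 + 0.0399·68 + 0.0900·7 + 0.0877·7 + 0.1518·85 + 1.1132·77 = 104.4373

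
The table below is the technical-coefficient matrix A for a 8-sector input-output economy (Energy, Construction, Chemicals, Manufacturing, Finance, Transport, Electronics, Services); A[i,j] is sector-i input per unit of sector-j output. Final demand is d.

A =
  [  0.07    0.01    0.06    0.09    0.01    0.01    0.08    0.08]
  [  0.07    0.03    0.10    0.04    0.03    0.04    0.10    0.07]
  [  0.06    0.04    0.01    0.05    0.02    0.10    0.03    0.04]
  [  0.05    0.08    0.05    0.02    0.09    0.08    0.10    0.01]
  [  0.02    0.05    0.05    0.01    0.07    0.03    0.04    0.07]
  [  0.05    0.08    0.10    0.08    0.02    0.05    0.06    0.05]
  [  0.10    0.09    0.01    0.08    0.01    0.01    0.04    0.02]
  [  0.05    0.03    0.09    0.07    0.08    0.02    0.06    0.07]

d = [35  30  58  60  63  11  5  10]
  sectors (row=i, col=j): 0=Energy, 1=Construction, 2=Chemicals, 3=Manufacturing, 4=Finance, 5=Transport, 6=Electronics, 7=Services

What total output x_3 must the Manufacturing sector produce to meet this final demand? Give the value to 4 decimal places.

Form M = I − A:
  [  0.93   -0.01   -0.06   -0.09   -0.01   -0.01   -0.08   -0.08]
  [ -0.07    0.97   -0.10   -0.04   -0.03   -0.04   -0.10   -0.07]
  [ -0.06   -0.04    0.99   -0.05   -0.02   -0.10   -0.03   -0.04]
  [ -0.05   -0.08   -0.05    0.98   -0.09   -0.08   -0.10   -0.01]
  [ -0.02   -0.05   -0.05   -0.01    0.93   -0.03   -0.04   -0.07]
  [ -0.05   -0.08   -0.10   -0.08   -0.02    0.95   -0.06   -0.05]
  [ -0.10   -0.09   -0.01   -0.08   -0.01   -0.01    0.96   -0.02]
  [ -0.05   -0.03   -0.09   -0.07   -0.08   -0.02   -0.06    0.93]
Leontief inverse L = M⁻¹:
  [  1.1147    0.0468    0.0965    0.1312    0.0402    0.0399    0.1257    0.1128]
  [  0.1220    1.0719    0.1423    0.0890    0.0602    0.0747    0.1496    0.1100]
  [  0.0972    0.0730    1.0499    0.0871    0.0440    0.1256    0.0717    0.0716]
  [  0.1004    0.1239    0.0960    1.0660    0.1188    0.1126    0.1505    0.0518]
  [  0.0535    0.0784    0.0839    0.0413    1.0949    0.0537    0.0749    0.1015]
  [  0.1027    0.1238    0.1474    0.1274    0.0531    1.0900    0.1154    0.0909]
  [  0.1406    0.1200    0.0475    0.1158    0.0345    0.0349    1.0863    0.0523]
  [  0.0967    0.0706    0.1321    0.1124    0.1149    0.0555    0.1089    1.1098]
Total output x = L · d:
  x_0 = 1.1147·35 + 0.0468·30 + 0.0965·58 + 0.1312·60 + 0.0402·63 + 0.0399·11 + 0.1257·5 + 0.1128·10 = 58.6111
  x_1 = 0.1220·35 + 1.0719·30 + 0.1423·58 + 0.0890·60 + 0.0602·63 + 0.0747·11 + 0.1496·5 + 0.1100·10 = 56.4820
  x_2 = 0.0972·35 + 0.0730·30 + 1.0499·58 + 0.0871·60 + 0.0440·63 + 0.1256·11 + 0.0717·5 + 0.0716·10 = 76.9439
  x_3 = 0.1004·35 + 0.1239·30 + 0.0960·58 + 1.0660·60 + 0.1188·63 + 0.1126·11 + 0.1505·5 + 0.0518·10 = 86.7525
  x_4 = 0.0535·35 + 0.0784·30 + 0.0839·58 + 0.0413·60 + 1.0949·63 + 0.0537·11 + 0.0749·5 + 0.1015·10 = 82.5246
  x_5 = 0.1027·35 + 0.1238·30 + 0.1474·58 + 0.1274·60 + 0.0531·63 + 1.0900·11 + 0.1154·5 + 0.0909·10 = 40.3245
  x_6 = 0.1406·35 + 0.1200·30 + 0.0475·58 + 0.1158·60 + 0.0345·63 + 0.0349·11 + 1.0863·5 + 0.0523·10 = 26.7401
  x_7 = 0.0967·35 + 0.0706·30 + 0.1321·58 + 0.1124·60 + 0.1149·63 + 0.0555·11 + 0.1089·5 + 1.1098·10 = 39.3930

86.7525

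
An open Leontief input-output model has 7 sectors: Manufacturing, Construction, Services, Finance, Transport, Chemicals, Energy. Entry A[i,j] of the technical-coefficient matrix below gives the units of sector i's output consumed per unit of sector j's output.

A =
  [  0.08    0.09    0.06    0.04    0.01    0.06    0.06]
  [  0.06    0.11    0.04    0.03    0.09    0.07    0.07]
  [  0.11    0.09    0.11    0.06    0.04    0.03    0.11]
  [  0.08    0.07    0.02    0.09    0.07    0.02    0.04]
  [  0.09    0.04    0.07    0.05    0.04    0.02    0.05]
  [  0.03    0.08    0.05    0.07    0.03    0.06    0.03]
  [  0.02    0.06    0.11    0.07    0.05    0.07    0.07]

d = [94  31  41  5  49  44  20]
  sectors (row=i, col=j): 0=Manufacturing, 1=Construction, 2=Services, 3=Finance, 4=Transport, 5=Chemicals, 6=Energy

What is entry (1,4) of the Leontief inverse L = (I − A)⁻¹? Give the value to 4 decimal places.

L[1,4] = 0.1304

Form M = I − A:
  [  0.92   -0.09   -0.06   -0.04   -0.01   -0.06   -0.06]
  [ -0.06    0.89   -0.04   -0.03   -0.09   -0.07   -0.07]
  [ -0.11   -0.09    0.89   -0.06   -0.04   -0.03   -0.11]
  [ -0.08   -0.07   -0.02    0.91   -0.07   -0.02   -0.04]
  [ -0.09   -0.04   -0.07   -0.05    0.96   -0.02   -0.05]
  [ -0.03   -0.08   -0.05   -0.07   -0.03    0.94   -0.03]
  [ -0.02   -0.06   -0.11   -0.07   -0.05   -0.07    0.93]
Leontief inverse L = M⁻¹:
  [  1.1261    0.1487    0.1063    0.0794    0.0444    0.0968    0.1053]
  [  0.1133    1.1744    0.0935    0.0748    0.1304    0.1110    0.1206]
  [  0.1769    0.1690    1.1787    0.1154    0.0868    0.0789    0.1757]
  [  0.1268    0.1223    0.0603    1.1283    0.1034    0.0513    0.0803]
  [  0.1352    0.0907    0.1134    0.0861    1.0689    0.0504    0.0917]
  [  0.0711    0.1296    0.0874    0.1056    0.0618    1.0894    0.0677]
  [  0.0746    0.1228    0.1649    0.1177    0.0895    0.1071    1.1222]
Total output x = L · d:
  x_0 = 1.1261·94 + 0.1487·31 + 0.1063·41 + 0.0794·5 + 0.0444·49 + 0.0968·44 + 0.1053·20 = 123.7575
  x_1 = 0.1133·94 + 1.1744·31 + 0.0935·41 + 0.0748·5 + 0.1304·49 + 0.1110·44 + 0.1206·20 = 64.9439
  x_2 = 0.1769·94 + 0.1690·31 + 1.1787·41 + 0.1154·5 + 0.0868·49 + 0.0789·44 + 0.1757·20 = 82.0084
  x_3 = 0.1268·94 + 0.1223·31 + 0.0603·41 + 1.1283·5 + 0.1034·49 + 0.0513·44 + 0.0803·20 = 32.7580
  x_4 = 0.1352·94 + 0.0907·31 + 0.1134·41 + 0.0861·5 + 1.0689·49 + 0.0504·44 + 0.0917·20 = 77.0238
  x_5 = 0.0711·94 + 0.1296·31 + 0.0874·41 + 0.1056·5 + 0.0618·49 + 1.0894·44 + 0.0677·20 = 67.1318
  x_6 = 0.0746·94 + 0.1228·31 + 0.1649·41 + 0.1177·5 + 0.0895·49 + 0.1071·44 + 1.1222·20 = 49.7163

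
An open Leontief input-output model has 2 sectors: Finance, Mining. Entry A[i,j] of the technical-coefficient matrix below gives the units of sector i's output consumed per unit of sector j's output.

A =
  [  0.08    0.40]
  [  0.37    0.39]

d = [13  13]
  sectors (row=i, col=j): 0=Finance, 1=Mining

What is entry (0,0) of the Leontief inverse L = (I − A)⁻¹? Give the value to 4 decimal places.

L[0,0] = 1.4763

Form M = I − A:
  [  0.92   -0.40]
  [ -0.37    0.61]
Leontief inverse L = M⁻¹:
  [  1.4763    0.9681]
  [  0.8955    2.2265]
Total output x = L · d:
  x_0 = 1.4763·13 + 0.9681·13 = 31.7764
  x_1 = 0.8955·13 + 2.2265·13 = 40.5857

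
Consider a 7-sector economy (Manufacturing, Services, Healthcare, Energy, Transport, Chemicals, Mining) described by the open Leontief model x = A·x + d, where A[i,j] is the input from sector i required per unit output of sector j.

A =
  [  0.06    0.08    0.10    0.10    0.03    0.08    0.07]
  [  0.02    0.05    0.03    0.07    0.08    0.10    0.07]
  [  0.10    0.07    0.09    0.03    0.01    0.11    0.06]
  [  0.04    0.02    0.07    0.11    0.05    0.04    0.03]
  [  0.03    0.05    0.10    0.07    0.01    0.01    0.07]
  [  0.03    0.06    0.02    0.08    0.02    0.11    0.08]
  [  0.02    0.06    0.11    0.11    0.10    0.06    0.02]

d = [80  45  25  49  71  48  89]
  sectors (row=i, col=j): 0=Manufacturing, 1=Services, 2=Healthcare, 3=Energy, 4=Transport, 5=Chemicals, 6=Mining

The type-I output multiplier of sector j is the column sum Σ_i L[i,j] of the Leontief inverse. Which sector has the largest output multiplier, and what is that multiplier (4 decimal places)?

Form M = I − A:
  [  0.94   -0.08   -0.10   -0.10   -0.03   -0.08   -0.07]
  [ -0.02    0.95   -0.03   -0.07   -0.08   -0.10   -0.07]
  [ -0.10   -0.07    0.91   -0.03   -0.01   -0.11   -0.06]
  [ -0.04   -0.02   -0.07    0.89   -0.05   -0.04   -0.03]
  [ -0.03   -0.05   -0.10   -0.07    0.99   -0.01   -0.07]
  [ -0.03   -0.06   -0.02   -0.08   -0.02    0.89   -0.08]
  [ -0.02   -0.06   -0.11   -0.11   -0.10   -0.06    0.98]
Leontief inverse L = M⁻¹:
  [  1.1010    0.1292    0.1641    0.1733    0.0694    0.1505    0.1205]
  [  0.0478    1.0876    0.0799    0.1295    0.1109    0.1509    0.1102]
  [  0.1382    0.1189    1.1476    0.0968    0.0450    0.1799    0.1095]
  [  0.0693    0.0520    0.1163    1.1606    0.0742    0.0837    0.0634]
  [  0.0593    0.0828    0.1458    0.1173    1.0374    0.0564    0.1014]
  [  0.0562    0.0961    0.0656    0.1393    0.0525    1.1624    0.1178]
  [  0.0582    0.1027    0.1690    0.1731    0.1306    0.1188    1.0666]
Total output x = L · d:
  x_0 = 1.1010·80 + 0.1292·45 + 0.1641·25 + 0.1733·49 + 0.0694·71 + 0.1505·48 + 0.1205·89 = 129.3574
  x_1 = 0.0478·80 + 1.0876·45 + 0.0799·25 + 0.1295·49 + 0.1109·71 + 0.1509·48 + 0.1102·89 = 86.0337
  x_2 = 0.1382·80 + 0.1189·45 + 1.1476·25 + 0.0968·49 + 0.0450·71 + 0.1799·48 + 0.1095·89 = 71.4112
  x_3 = 0.0693·80 + 0.0520·45 + 0.1163·25 + 1.1606·49 + 0.0742·71 + 0.0837·48 + 0.0634·89 = 82.5892
  x_4 = 0.0593·80 + 0.0828·45 + 0.1458·25 + 0.1173·49 + 1.0374·71 + 0.0564·48 + 0.1014·89 = 103.2424
  x_5 = 0.0562·80 + 0.0961·45 + 0.0656·25 + 0.1393·49 + 0.0525·71 + 1.1624·48 + 0.1178·89 = 87.2967
  x_6 = 0.0582·80 + 0.1027·45 + 0.1690·25 + 0.1731·49 + 0.1306·71 + 0.1188·48 + 1.0666·89 = 131.8890
Output multipliers (column sums of L):
  Manufacturing: 1.5301
  Services: 1.6693
  Healthcare: 1.8882
  Energy: 1.9898
  Transport: 1.5200
  Chemicals: 1.9025
  Mining: 1.6893

Energy (1.9898)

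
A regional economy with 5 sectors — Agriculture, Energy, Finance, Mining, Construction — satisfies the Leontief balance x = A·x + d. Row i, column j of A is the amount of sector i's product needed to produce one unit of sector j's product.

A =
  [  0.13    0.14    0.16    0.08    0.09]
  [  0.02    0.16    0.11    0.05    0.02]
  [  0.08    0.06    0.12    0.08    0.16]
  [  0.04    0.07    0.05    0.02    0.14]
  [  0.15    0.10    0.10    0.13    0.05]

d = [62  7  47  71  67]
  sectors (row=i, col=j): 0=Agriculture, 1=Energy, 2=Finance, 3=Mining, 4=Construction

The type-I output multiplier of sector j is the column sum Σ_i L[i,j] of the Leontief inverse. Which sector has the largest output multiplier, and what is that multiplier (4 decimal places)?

Finance (2.0134)

Form M = I − A:
  [  0.87   -0.14   -0.16   -0.08   -0.09]
  [ -0.02    0.84   -0.11   -0.05   -0.02]
  [ -0.08   -0.06    0.88   -0.08   -0.16]
  [ -0.04   -0.07   -0.05    0.98   -0.14]
  [ -0.15   -0.10   -0.10   -0.13    0.95]
Leontief inverse L = M⁻¹:
  [  1.2225    0.2607    0.2860    0.1621    0.1934]
  [  0.0620    1.2303    0.1789    0.0925    0.0755]
  [  0.1659    0.1574    1.2231    0.1543    0.2478]
  [  0.0957    0.1360    0.1167    1.0698    0.1892]
  [  0.2301    0.2058    0.2087    0.1980    1.1431]
Total output x = L · d:
  x_0 = 1.2225·62 + 0.2607·7 + 0.2860·47 + 0.1621·71 + 0.1934·67 = 115.5302
  x_1 = 0.0620·62 + 1.2303·7 + 0.1789·47 + 0.0925·71 + 0.0755·67 = 32.4892
  x_2 = 0.1659·62 + 0.1574·7 + 1.2231·47 + 0.1543·71 + 0.2478·67 = 96.4286
  x_3 = 0.0957·62 + 0.1360·7 + 0.1167·47 + 1.0698·71 + 0.1892·67 = 100.9991
  x_4 = 0.2301·62 + 0.2058·7 + 0.2087·47 + 0.1980·71 + 1.1431·67 = 116.1592
Output multipliers (column sums of L):
  Agriculture: 1.7762
  Energy: 1.9902
  Finance: 2.0134
  Mining: 1.6766
  Construction: 1.8490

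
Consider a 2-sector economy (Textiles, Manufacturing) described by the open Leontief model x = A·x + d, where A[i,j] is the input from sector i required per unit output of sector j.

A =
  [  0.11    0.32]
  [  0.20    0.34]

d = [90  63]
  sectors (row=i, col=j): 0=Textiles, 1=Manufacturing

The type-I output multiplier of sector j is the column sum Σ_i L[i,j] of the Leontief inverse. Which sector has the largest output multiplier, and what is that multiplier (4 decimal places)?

Form M = I − A:
  [  0.89   -0.32]
  [ -0.20    0.66]
Leontief inverse L = M⁻¹:
  [  1.2610    0.6114]
  [  0.3821    1.7004]
Total output x = L · d:
  x_0 = 1.2610·90 + 0.6114·63 = 152.0061
  x_1 = 0.3821·90 + 1.7004·63 = 141.5170
Output multipliers (column sums of L):
  Textiles: 1.6431
  Manufacturing: 2.3118

Manufacturing (2.3118)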